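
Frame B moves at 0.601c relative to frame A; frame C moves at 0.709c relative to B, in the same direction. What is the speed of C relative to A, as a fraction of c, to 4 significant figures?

u ≈ 0.9186c

Compose boost 2: (0.709 + 0.601)/(1 + 0.709×0.601) = 1.310/1.42611 = 0.9186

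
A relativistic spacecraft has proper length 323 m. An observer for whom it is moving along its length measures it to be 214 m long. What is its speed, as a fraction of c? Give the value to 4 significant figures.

β ≈ 0.7490

γ = L₀/L = 323/214 = 1.50935
β = √(1 − 1/γ²) = 0.7490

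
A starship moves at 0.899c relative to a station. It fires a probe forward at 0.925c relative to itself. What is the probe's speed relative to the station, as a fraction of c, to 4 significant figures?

u ≈ 0.9959c

Relativistic velocity addition: u = (u' + v)/(1 + u'v/c²)
= (0.925 + 0.899)/(1 + 0.925×0.899) = 1.824/1.83157 = 0.9959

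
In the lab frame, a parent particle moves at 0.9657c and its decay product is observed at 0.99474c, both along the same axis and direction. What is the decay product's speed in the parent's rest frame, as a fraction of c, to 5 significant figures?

u' ≈ 0.73744c

Inverse velocity addition: u' = (u − v)/(1 − uv/c²)
= (0.99474 − 0.9657)/(1 − 0.99474×0.9657) = 0.029040/0.03937958 = 0.73744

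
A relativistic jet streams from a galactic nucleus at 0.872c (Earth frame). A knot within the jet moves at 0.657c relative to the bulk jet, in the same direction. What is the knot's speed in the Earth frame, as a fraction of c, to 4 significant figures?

u ≈ 0.9721c

Relativistic velocity addition: u = (u' + v)/(1 + u'v/c²)
= (0.657 + 0.872)/(1 + 0.657×0.872) = 1.529/1.57290 = 0.9721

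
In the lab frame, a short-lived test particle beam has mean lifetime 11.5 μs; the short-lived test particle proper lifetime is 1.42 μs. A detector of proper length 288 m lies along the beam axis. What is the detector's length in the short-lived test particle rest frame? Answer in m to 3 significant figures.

Time dilation ⇒ γ = Δt/τ₀ = 11.5/1.42 = 8.0986
Length contraction: L = L₀/γ = 288/8.0986 = 35.6 m

L ≈ 35.6 m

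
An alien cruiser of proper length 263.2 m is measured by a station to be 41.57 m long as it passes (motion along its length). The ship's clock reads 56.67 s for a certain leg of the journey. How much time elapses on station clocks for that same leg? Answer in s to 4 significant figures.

Length contraction ⇒ γ = L₀/L = 263.2/41.57 = 6.33149
Time dilation: Δt = γτ₀ = 6.33149 × 56.67 s = 358.8 s

Δt ≈ 358.8 s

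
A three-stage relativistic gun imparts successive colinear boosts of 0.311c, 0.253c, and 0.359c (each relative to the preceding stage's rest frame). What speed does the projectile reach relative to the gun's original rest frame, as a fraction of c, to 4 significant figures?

u ≈ 0.7425c

Compose boost 2: (0.253 + 0.311)/(1 + 0.253×0.311) = 0.5640/1.07868 = 0.522860
Compose boost 3: (0.359 + 0.522860)/(1 + 0.359×0.522860) = 0.881860/1.18771 = 0.7425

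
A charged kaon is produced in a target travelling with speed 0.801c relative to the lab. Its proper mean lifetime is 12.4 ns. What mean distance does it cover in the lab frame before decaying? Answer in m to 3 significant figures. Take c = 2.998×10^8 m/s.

d ≈ 4.97 m

γ = 1/√(1 − 0.801²) = 1.6704
Dilated lifetime: Δt = γτ₀ = 1.6704 × 12.4 ns = 20.713 ns
d = vΔt = 0.801c × 20.713 ns = 2.4014×10^8 m/s × 2.0713×10^-8 s = 4.97 m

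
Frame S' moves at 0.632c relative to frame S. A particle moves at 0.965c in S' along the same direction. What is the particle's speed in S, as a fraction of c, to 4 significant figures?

Relativistic velocity addition: u = (u' + v)/(1 + u'v/c²)
= (0.965 + 0.632)/(1 + 0.965×0.632) = 1.597/1.60988 = 0.9920

u ≈ 0.9920c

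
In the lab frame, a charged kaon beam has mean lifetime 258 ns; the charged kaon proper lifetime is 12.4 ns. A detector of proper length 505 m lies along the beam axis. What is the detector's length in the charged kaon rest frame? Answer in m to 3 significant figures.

L ≈ 24.3 m

Time dilation ⇒ γ = Δt/τ₀ = 258/12.4 = 20.806
Length contraction: L = L₀/γ = 505/20.806 = 24.3 m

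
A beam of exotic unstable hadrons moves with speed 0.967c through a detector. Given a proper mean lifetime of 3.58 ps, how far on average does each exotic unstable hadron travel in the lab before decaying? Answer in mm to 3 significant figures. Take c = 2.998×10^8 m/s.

d ≈ 4.07 mm

γ = 1/√(1 − 0.967²) = 3.9250
Dilated lifetime: Δt = γτ₀ = 3.9250 × 3.58 ps = 14.052 ps
d = vΔt = 0.967c × 14.052 ps = 2.8991×10^8 m/s × 1.4052×10^-11 s = 4.07 mm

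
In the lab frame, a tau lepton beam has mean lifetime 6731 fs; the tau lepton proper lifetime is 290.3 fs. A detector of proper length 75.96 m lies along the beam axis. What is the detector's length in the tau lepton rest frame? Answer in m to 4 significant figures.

L ≈ 3.276 m

Time dilation ⇒ γ = Δt/τ₀ = 6731/290.3 = 23.1864
Length contraction: L = L₀/γ = 75.96/23.1864 = 3.276 m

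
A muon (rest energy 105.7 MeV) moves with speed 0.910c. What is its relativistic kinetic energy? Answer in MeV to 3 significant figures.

γ = 1/√(1 − 0.910²) = 2.4119
K = (γ − 1)m₀c² = (2.4119 − 1) × 105.7 MeV = 1.4119 × 105.7 MeV = 149 MeV

K ≈ 149 MeV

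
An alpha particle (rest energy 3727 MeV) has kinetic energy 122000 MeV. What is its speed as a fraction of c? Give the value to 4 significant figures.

γ = 1 + K/(m₀c²) = 1 + 122000/3727 = 33.7341
β = √(1 − 1/γ²) = 0.9996

β ≈ 0.9996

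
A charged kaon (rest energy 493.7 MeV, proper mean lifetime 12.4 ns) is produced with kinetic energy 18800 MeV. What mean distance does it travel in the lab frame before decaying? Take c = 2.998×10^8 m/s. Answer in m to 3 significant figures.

d ≈ 145 m

γ = 1 + K/(m₀c²) = 1 + 18800/493.7 = 39.080
β = √(1 − 1/γ²) = 0.99967
Dilated lifetime: γτ₀ = 39.080 × 12.4 ns = 484.59 ns
d = βc·γτ₀ = 0.99967 × (2.998×10^8 m/s) × 4.8459×10^-7 s = 145 m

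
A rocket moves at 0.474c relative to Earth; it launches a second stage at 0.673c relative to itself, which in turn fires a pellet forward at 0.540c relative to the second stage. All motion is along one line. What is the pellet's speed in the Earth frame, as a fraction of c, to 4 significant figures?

u ≈ 0.9592c

Compose boost 2: (0.673 + 0.474)/(1 + 0.673×0.474) = 1.147/1.31900 = 0.869597
Compose boost 3: (0.540 + 0.869597)/(1 + 0.540×0.869597) = 1.40960/1.46958 = 0.9592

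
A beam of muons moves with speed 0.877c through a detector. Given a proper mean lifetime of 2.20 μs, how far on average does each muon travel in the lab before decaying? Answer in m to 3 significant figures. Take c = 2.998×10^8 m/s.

γ = 1/√(1 − 0.877²) = 2.0812
Dilated lifetime: Δt = γτ₀ = 2.0812 × 2.20 μs = 4.5787 μs
d = vΔt = 0.877c × 4.5787 μs = 2.6292×10^8 m/s × 4.5787×10^-6 s = 1200 m

d ≈ 1200 m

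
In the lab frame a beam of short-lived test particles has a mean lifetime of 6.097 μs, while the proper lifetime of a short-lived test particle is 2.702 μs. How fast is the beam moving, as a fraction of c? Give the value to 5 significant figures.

γ = Δt/τ₀ = 6.097/2.702 = 2.256477
β = √(1 − 1/γ²) = √(1 − 1/2.256477²) = 0.89644

β ≈ 0.89644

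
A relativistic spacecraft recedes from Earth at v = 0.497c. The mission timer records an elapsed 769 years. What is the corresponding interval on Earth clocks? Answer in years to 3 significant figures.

γ = 1/√(1 − 0.497²) = 1.1524
Time dilation: Δt = γτ₀ = 1.1524 × 769 years = 886 years

Δt ≈ 886 years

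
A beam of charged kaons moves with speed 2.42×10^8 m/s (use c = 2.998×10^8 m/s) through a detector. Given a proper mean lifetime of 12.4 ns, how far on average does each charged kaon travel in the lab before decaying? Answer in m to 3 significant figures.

d ≈ 5.08 m

β = v/c = 2.42×10^8 / 2.998×10^8 = 0.80720
γ = 1/√(1 − 0.80720²) = 1.6941
Dilated lifetime: Δt = γτ₀ = 1.6941 × 12.4 ns = 21.007 ns
d = vΔt = 0.80720c × 21.007 ns = 2.4200×10^8 m/s × 2.1007×10^-8 s = 5.08 m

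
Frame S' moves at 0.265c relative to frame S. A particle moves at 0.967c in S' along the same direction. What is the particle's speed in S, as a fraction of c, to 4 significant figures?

u ≈ 0.9807c

Relativistic velocity addition: u = (u' + v)/(1 + u'v/c²)
= (0.967 + 0.265)/(1 + 0.967×0.265) = 1.232/1.25625 = 0.9807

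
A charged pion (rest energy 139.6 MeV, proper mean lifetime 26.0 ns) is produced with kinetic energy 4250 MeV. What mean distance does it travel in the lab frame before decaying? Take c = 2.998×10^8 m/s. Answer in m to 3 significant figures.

γ = 1 + K/(m₀c²) = 1 + 4250/139.6 = 31.444
β = √(1 − 1/γ²) = 0.99949
Dilated lifetime: γτ₀ = 31.444 × 26.0 ns = 817.55 ns
d = βc·γτ₀ = 0.99949 × (2.998×10^8 m/s) × 8.1755×10^-7 s = 245 m

d ≈ 245 m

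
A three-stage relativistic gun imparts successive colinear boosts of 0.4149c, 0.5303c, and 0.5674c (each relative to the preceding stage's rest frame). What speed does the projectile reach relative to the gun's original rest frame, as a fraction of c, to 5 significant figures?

u ≈ 0.93231c

Compose boost 2: (0.5303 + 0.4149)/(1 + 0.5303×0.4149) = 0.94520/1.220021 = 0.7747405
Compose boost 3: (0.5674 + 0.7747405)/(1 + 0.5674×0.7747405) = 1.342140/1.439588 = 0.93231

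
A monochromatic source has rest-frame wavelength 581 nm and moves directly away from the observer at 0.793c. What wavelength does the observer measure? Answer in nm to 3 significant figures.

Relativistic Doppler: λ_obs = λ_src √((1+β)/(1−β))
= 581 × √(1.7930/0.20700) = 581 × 2.9431 = 1710 nm

λ_obs ≈ 1710 nm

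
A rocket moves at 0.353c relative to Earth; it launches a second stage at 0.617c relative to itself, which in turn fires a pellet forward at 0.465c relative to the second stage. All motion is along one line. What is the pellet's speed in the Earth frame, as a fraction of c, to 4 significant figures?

u ≈ 0.9206c

Compose boost 2: (0.617 + 0.353)/(1 + 0.617×0.353) = 0.9700/1.21780 = 0.796518
Compose boost 3: (0.465 + 0.796518)/(1 + 0.465×0.796518) = 1.26152/1.37038 = 0.9206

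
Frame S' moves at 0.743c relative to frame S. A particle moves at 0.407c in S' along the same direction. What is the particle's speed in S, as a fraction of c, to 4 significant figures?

u ≈ 0.8830c

Relativistic velocity addition: u = (u' + v)/(1 + u'v/c²)
= (0.407 + 0.743)/(1 + 0.407×0.743) = 1.150/1.30240 = 0.8830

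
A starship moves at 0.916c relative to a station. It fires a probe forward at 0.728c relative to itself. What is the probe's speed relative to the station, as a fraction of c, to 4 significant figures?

Relativistic velocity addition: u = (u' + v)/(1 + u'v/c²)
= (0.728 + 0.916)/(1 + 0.728×0.916) = 1.644/1.66685 = 0.9863

u ≈ 0.9863c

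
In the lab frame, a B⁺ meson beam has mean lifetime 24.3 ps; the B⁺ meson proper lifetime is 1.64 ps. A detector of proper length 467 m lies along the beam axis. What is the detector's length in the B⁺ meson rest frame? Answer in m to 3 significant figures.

L ≈ 31.5 m

Time dilation ⇒ γ = Δt/τ₀ = 24.3/1.64 = 14.817
Length contraction: L = L₀/γ = 467/14.817 = 31.5 m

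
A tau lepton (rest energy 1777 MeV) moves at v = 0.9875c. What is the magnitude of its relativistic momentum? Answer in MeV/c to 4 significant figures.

p ≈ 11130 MeV/c

γ = 1/√(1 − 0.9875²) = 6.34441
p = γβm₀c = 6.34441 × 0.9875 × 1777 MeV/c = 11130 MeV/c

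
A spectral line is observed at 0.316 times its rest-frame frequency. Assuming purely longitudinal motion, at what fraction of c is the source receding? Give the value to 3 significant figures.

β ≈ 0.818

f_obs/f_src = √((1−β)/(1+β)) = 0.316  ⇒  (1−β)/(1+β) = 0.099856
β = |1 − D²|/(1 + D²) = |1 − 0.099856|/(1 + 0.099856) = 0.818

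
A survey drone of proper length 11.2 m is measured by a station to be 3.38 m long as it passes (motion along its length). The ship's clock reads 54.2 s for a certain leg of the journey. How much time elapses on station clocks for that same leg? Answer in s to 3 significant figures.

Δt ≈ 180 s

Length contraction ⇒ γ = L₀/L = 11.2/3.38 = 3.3136
Time dilation: Δt = γτ₀ = 3.3136 × 54.2 s = 180 s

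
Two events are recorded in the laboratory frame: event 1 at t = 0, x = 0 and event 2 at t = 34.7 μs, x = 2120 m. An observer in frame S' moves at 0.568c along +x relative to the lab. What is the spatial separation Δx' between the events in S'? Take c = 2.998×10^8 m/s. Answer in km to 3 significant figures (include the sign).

γ = 1/√(1 − 0.568²) = 1.2150
Δx' = γ(Δx − vΔt) = 1.2150 × (2120 m − 0.568×(2.998×10^8 m/s)×34.7×10^-6 s)
= 1.2150 × (-3788.9 m) = -4.60 km

Δx' ≈ -4.60 km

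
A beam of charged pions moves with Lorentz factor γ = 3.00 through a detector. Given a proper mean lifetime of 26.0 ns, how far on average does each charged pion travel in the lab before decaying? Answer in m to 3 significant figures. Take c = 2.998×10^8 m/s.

β = √(1 − 1/γ²) = √(1 − 1/3.00²) = 0.94281
Dilated lifetime: Δt = γτ₀ = 3.00 × 26.0 ns = 78.000 ns
d = vΔt = 0.94281c × 78.000 ns = 2.8265×10^8 m/s × 7.8000×10^-8 s = 22.0 m

d ≈ 22.0 m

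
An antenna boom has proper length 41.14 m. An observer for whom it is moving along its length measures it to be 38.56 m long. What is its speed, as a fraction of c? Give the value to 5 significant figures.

β ≈ 0.34856

γ = L₀/L = 41.14/38.56 = 1.066909
β = √(1 − 1/γ²) = 0.34856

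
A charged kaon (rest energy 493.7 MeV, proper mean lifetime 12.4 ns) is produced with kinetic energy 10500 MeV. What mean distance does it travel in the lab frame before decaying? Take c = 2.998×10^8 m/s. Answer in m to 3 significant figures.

γ = 1 + K/(m₀c²) = 1 + 10500/493.7 = 22.268
β = √(1 − 1/γ²) = 0.99899
Dilated lifetime: γτ₀ = 22.268 × 12.4 ns = 276.12 ns
d = βc·γτ₀ = 0.99899 × (2.998×10^8 m/s) × 2.7612×10^-7 s = 82.7 m

d ≈ 82.7 m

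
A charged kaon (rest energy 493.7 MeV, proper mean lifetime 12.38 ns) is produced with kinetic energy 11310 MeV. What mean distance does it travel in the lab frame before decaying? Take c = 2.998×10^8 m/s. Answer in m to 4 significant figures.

d ≈ 88.66 m

γ = 1 + K/(m₀c²) = 1 + 11310/493.7 = 23.9086
β = √(1 − 1/γ²) = 0.999125
Dilated lifetime: γτ₀ = 23.9086 × 12.38 ns = 295.989 ns
d = βc·γτ₀ = 0.999125 × (2.998×10^8 m/s) × 2.95989×10^-7 s = 88.66 m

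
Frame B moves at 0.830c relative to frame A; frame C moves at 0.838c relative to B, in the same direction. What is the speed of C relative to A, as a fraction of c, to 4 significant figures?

u ≈ 0.9838c

Compose boost 2: (0.838 + 0.830)/(1 + 0.838×0.830) = 1.668/1.69554 = 0.9838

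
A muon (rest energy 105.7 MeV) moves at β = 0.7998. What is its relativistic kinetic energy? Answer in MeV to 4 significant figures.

K ≈ 70.39 MeV

γ = 1/√(1 − 0.7998²) = 1.66593
K = (γ − 1)m₀c² = (1.66593 − 1) × 105.7 MeV = 0.665927 × 105.7 MeV = 70.39 MeV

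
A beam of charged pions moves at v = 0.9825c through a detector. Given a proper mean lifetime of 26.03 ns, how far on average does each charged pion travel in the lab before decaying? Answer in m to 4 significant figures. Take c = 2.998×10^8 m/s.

d ≈ 41.16 m

γ = 1/√(1 − 0.9825²) = 5.36876
Dilated lifetime: Δt = γτ₀ = 5.36876 × 26.03 ns = 139.749 ns
d = vΔt = 0.9825c × 139.749 ns = 2.94554×10^8 m/s × 1.39749×10^-7 s = 41.16 m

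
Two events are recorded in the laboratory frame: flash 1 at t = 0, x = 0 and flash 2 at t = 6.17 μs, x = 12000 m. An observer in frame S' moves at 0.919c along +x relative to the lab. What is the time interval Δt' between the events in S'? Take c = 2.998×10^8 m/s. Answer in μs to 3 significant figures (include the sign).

Δt' ≈ -77.7 μs

γ = 1/√(1 − 0.919²) = 2.5364
Δt' = γ(Δt − vΔx/c²) = 2.5364 × (6.17 μs − 0.919×12000 m / (2.998×10^8 m/s))
= 2.5364 × (-30.615 μs) = -77.7 μs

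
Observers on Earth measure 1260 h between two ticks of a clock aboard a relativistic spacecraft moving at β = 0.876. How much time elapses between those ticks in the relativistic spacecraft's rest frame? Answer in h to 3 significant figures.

τ₀ ≈ 608 h

γ = 1/√(1 − 0.876²) = 2.0734
Proper time: τ₀ = Δt/γ = 1260/2.0734 = 608 h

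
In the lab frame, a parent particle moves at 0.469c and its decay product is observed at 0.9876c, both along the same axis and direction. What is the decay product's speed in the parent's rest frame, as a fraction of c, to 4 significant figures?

u' ≈ 0.9661c

Inverse velocity addition: u' = (u − v)/(1 − uv/c²)
= (0.9876 − 0.469)/(1 − 0.9876×0.469) = 0.5186/0.536816 = 0.9661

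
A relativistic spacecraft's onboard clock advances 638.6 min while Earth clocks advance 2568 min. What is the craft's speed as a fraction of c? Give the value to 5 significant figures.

β ≈ 0.96859

γ = Δt/τ₀ = 2568/638.6 = 4.021297
β = √(1 − 1/γ²) = √(1 − 1/4.021297²) = 0.96859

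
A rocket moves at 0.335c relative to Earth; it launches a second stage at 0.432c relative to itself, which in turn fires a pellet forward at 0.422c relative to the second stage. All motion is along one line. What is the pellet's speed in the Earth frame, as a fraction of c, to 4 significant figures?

u ≈ 0.8513c

Compose boost 2: (0.432 + 0.335)/(1 + 0.432×0.335) = 0.7670/1.14472 = 0.670033
Compose boost 3: (0.422 + 0.670033)/(1 + 0.422×0.670033) = 1.09203/1.28275 = 0.8513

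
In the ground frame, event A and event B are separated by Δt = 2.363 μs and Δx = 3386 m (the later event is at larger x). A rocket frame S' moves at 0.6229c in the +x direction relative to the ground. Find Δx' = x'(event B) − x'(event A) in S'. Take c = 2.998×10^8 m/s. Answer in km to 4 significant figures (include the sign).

γ = 1/√(1 − 0.6229²) = 1.27828
Δx' = γ(Δx − vΔt) = 1.27828 × (3386 m − 0.6229×(2.998×10^8 m/s)×2.363×10^-6 s)
= 1.27828 × (2944.72 m) = 3.764 km

Δx' ≈ 3.764 km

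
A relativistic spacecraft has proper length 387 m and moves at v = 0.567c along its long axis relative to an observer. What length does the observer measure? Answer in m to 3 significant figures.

L ≈ 319 m

γ = 1/√(1 − 0.567²) = 1.2140
Length contraction: L = L₀/γ = 387/1.2140 = 319 m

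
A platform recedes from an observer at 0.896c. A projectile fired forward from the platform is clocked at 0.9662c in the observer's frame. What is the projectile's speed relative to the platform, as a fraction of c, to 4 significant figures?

u' ≈ 0.5228c

Inverse velocity addition: u' = (u − v)/(1 − uv/c²)
= (0.9662 − 0.896)/(1 − 0.9662×0.896) = 0.07020/0.134285 = 0.5228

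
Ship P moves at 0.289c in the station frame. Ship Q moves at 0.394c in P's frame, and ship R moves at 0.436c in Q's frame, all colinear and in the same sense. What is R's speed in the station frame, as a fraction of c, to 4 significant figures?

u ≈ 0.8279c

Compose boost 2: (0.394 + 0.289)/(1 + 0.394×0.289) = 0.6830/1.11387 = 0.613180
Compose boost 3: (0.436 + 0.613180)/(1 + 0.436×0.613180) = 1.04918/1.26735 = 0.8279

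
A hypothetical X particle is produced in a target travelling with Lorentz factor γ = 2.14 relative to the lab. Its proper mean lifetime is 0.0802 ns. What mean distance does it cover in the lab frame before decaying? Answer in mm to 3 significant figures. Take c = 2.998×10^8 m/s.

d ≈ 45.5 mm

β = √(1 − 1/γ²) = √(1 − 1/2.14²) = 0.88410
Dilated lifetime: Δt = γτ₀ = 2.14 × 0.0802 ns = 0.17163 ns
d = vΔt = 0.88410c × 0.17163 ns = 2.6505×10^8 m/s × 1.7163×10^-10 s = 45.5 mm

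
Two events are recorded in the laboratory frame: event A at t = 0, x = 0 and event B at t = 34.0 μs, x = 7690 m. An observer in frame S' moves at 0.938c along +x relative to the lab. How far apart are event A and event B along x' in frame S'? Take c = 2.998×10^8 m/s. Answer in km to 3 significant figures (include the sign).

Δx' ≈ -5.40 km

γ = 1/√(1 − 0.938²) = 2.8849
Δx' = γ(Δx − vΔt) = 2.8849 × (7690 m − 0.938×(2.998×10^8 m/s)×34.0×10^-6 s)
= 2.8849 × (-1871.2 m) = -5.40 km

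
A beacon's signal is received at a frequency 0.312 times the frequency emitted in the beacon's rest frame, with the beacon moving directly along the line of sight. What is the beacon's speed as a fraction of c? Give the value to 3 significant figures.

f_obs/f_src = √((1−β)/(1+β)) = 0.312  ⇒  (1−β)/(1+β) = 0.097344
β = |1 − D²|/(1 + D²) = |1 − 0.097344|/(1 + 0.097344) = 0.823

β ≈ 0.823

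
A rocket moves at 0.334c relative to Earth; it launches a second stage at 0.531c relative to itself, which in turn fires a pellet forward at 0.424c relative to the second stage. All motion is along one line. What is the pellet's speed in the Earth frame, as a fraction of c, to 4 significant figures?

u ≈ 0.8835c

Compose boost 2: (0.531 + 0.334)/(1 + 0.531×0.334) = 0.8650/1.17735 = 0.734698
Compose boost 3: (0.424 + 0.734698)/(1 + 0.424×0.734698) = 1.15870/1.31151 = 0.8835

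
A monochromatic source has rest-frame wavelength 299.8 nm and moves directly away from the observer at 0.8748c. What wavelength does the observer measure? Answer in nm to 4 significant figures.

λ_obs ≈ 1160 nm

Relativistic Doppler: λ_obs = λ_src √((1+β)/(1−β))
= 299.8 × √(1.87480/0.125200) = 299.8 × 3.86968 = 1160 nm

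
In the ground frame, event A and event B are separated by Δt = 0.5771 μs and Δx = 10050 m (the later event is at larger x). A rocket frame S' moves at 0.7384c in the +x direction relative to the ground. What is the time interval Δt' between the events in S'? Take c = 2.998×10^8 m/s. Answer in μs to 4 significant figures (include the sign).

Δt' ≈ -35.85 μs

γ = 1/√(1 − 0.7384²) = 1.48288
Δt' = γ(Δt − vΔx/c²) = 1.48288 × (0.5771 μs − 0.7384×10050 m / (2.998×10^8 m/s))
= 1.48288 × (-24.1758 μs) = -35.85 μs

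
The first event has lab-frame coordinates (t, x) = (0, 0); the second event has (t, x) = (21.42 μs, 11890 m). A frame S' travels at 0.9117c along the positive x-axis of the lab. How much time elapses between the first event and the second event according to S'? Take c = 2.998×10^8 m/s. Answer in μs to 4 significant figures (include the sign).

Δt' ≈ -35.87 μs

γ = 1/√(1 − 0.9117²) = 2.43394
Δt' = γ(Δt − vΔx/c²) = 2.43394 × (21.42 μs − 0.9117×11890 m / (2.998×10^8 m/s))
= 2.43394 × (-14.7378 μs) = -35.87 μs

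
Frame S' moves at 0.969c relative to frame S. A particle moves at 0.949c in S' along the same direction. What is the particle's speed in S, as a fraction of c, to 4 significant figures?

u ≈ 0.9992c

Relativistic velocity addition: u = (u' + v)/(1 + u'v/c²)
= (0.949 + 0.969)/(1 + 0.949×0.969) = 1.918/1.91958 = 0.9992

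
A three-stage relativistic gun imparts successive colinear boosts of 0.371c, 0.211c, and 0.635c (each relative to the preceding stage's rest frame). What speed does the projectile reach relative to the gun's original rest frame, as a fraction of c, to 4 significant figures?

u ≈ 0.8749c

Compose boost 2: (0.211 + 0.371)/(1 + 0.211×0.371) = 0.5820/1.07828 = 0.539748
Compose boost 3: (0.635 + 0.539748)/(1 + 0.635×0.539748) = 1.17475/1.34274 = 0.8749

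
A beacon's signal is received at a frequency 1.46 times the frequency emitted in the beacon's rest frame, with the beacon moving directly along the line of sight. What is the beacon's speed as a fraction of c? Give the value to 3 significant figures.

f_obs/f_src = √((1+β)/(1−β)) = 1.46  ⇒  (1+β)/(1−β) = 2.1316
β = |1 − D²|/(1 + D²) = |1 − 2.1316|/(1 + 2.1316) = 0.361

β ≈ 0.361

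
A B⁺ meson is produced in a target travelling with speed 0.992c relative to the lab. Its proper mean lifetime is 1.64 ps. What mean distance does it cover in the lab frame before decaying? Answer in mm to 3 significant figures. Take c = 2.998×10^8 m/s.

d ≈ 3.86 mm

γ = 1/√(1 − 0.992²) = 7.9216
Dilated lifetime: Δt = γτ₀ = 7.9216 × 1.64 ps = 12.991 ps
d = vΔt = 0.992c × 12.991 ps = 2.9740×10^8 m/s × 1.2991×10^-11 s = 3.86 mm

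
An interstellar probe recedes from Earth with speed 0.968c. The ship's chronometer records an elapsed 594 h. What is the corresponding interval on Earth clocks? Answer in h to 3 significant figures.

Δt ≈ 2370 h

γ = 1/√(1 − 0.968²) = 3.9849
Time dilation: Δt = γτ₀ = 3.9849 × 594 h = 2370 h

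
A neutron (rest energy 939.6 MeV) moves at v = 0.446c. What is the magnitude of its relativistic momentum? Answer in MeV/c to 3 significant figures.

p ≈ 468 MeV/c

γ = 1/√(1 − 0.446²) = 1.1173
p = γβm₀c = 1.1173 × 0.446 × 939.6 MeV/c = 468 MeV/c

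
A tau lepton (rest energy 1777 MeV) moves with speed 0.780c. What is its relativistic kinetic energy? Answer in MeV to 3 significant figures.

γ = 1/√(1 − 0.780²) = 1.5980
K = (γ − 1)m₀c² = (1.5980 − 1) × 1777 MeV = 0.59801 × 1777 MeV = 1060 MeV

K ≈ 1060 MeV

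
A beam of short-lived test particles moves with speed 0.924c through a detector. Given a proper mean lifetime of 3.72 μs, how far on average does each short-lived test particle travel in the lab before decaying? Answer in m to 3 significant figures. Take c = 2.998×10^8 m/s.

d ≈ 2690 m

γ = 1/√(1 − 0.924²) = 2.6151
Dilated lifetime: Δt = γτ₀ = 2.6151 × 3.72 μs = 9.7282 μs
d = vΔt = 0.924c × 9.7282 μs = 2.7702×10^8 m/s × 9.7282×10^-6 s = 2690 m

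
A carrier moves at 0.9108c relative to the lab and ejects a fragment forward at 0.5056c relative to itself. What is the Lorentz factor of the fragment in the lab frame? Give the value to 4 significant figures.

u_lab = (0.5056 + 0.9108)/(1 + 0.5056×0.9108) = 1.4164/1.460500 = 0.9698045
γ = 1/√(1 − 0.9698045²) = 4.100

γ ≈ 4.100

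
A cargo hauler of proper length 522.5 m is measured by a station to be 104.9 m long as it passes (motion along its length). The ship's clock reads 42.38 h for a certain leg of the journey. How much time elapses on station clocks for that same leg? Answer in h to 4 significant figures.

Δt ≈ 211.1 h

Length contraction ⇒ γ = L₀/L = 522.5/104.9 = 4.98093
Time dilation: Δt = γτ₀ = 4.98093 × 42.38 h = 211.1 h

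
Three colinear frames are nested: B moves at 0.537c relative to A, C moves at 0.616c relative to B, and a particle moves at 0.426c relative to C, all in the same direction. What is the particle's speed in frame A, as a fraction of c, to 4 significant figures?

Compose boost 2: (0.616 + 0.537)/(1 + 0.616×0.537) = 1.153/1.33079 = 0.866401
Compose boost 3: (0.426 + 0.866401)/(1 + 0.426×0.866401) = 1.29240/1.36909 = 0.9440

u ≈ 0.9440c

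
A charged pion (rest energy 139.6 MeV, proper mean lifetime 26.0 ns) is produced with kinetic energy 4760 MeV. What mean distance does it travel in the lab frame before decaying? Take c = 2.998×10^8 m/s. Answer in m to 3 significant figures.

d ≈ 273 m

γ = 1 + K/(m₀c²) = 1 + 4760/139.6 = 35.097
β = √(1 − 1/γ²) = 0.99959
Dilated lifetime: γτ₀ = 35.097 × 26.0 ns = 912.53 ns
d = βc·γτ₀ = 0.99959 × (2.998×10^8 m/s) × 9.1253×10^-7 s = 273 m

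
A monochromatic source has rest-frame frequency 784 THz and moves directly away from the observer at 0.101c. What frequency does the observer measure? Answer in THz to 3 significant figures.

Relativistic Doppler: f_obs = f_src √((1−β)/(1+β))
= 784 × √(0.89900/1.1010) = 784 × 0.90362 = 708 THz

f_obs ≈ 708 THz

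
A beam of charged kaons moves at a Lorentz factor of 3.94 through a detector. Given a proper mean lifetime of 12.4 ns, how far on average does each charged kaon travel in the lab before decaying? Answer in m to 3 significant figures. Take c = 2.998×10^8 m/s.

d ≈ 14.2 m

β = √(1 − 1/γ²) = √(1 − 1/3.94²) = 0.96725
Dilated lifetime: Δt = γτ₀ = 3.94 × 12.4 ns = 48.856 ns
d = vΔt = 0.96725c × 48.856 ns = 2.8998×10^8 m/s × 4.8856×10^-8 s = 14.2 m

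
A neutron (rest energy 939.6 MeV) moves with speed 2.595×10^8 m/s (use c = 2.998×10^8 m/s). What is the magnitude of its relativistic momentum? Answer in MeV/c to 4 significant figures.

β = v/c = 2.595×10^8 / 2.998×10^8 = 0.865577
γ = 1/√(1 − 0.865577²) = 1.99690
p = γβm₀c = 1.99690 × 0.865577 × 939.6 MeV/c = 1624 MeV/c

p ≈ 1624 MeV/c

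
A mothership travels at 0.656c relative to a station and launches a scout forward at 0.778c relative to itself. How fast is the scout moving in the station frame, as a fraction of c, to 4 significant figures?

u ≈ 0.9494c

Compose boost 2: (0.778 + 0.656)/(1 + 0.778×0.656) = 1.434/1.51037 = 0.9494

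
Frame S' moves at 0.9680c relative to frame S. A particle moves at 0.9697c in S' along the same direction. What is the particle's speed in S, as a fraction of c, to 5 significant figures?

u ≈ 0.99950c

Relativistic velocity addition: u = (u' + v)/(1 + u'v/c²)
= (0.9697 + 0.9680)/(1 + 0.9697×0.9680) = 1.9377/1.938670 = 0.99950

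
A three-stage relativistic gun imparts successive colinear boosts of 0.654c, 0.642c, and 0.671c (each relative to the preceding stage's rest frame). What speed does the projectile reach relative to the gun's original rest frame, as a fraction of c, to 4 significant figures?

Compose boost 2: (0.642 + 0.654)/(1 + 0.642×0.654) = 1.296/1.41987 = 0.912761
Compose boost 3: (0.671 + 0.912761)/(1 + 0.671×0.912761) = 1.58376/1.61246 = 0.9822

u ≈ 0.9822c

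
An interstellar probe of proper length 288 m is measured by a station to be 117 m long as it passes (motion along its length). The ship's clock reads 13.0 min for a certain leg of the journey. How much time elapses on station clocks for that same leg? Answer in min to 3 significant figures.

Length contraction ⇒ γ = L₀/L = 288/117 = 2.4615
Time dilation: Δt = γτ₀ = 2.4615 × 13.0 min = 32.0 min

Δt ≈ 32.0 min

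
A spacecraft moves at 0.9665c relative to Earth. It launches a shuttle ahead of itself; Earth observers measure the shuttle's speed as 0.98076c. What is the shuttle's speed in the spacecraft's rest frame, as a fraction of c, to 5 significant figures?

Inverse velocity addition: u' = (u − v)/(1 − uv/c²)
= (0.98076 − 0.9665)/(1 − 0.98076×0.9665) = 0.014260/0.05209546 = 0.27373

u' ≈ 0.27373c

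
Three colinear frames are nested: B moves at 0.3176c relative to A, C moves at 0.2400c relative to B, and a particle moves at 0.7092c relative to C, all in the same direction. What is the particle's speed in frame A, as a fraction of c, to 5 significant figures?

Compose boost 2: (0.2400 + 0.3176)/(1 + 0.2400×0.3176) = 0.55760/1.076224 = 0.5181078
Compose boost 3: (0.7092 + 0.5181078)/(1 + 0.7092×0.5181078) = 1.227308/1.367442 = 0.89752

u ≈ 0.89752c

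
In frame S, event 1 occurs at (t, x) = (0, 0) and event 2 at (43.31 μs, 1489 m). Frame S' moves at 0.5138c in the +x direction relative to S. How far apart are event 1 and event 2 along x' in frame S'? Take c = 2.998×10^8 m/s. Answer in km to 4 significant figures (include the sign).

Δx' ≈ -6.041 km

γ = 1/√(1 − 0.5138²) = 1.16562
Δx' = γ(Δx − vΔt) = 1.16562 × (1489 m − 0.5138×(2.998×10^8 m/s)×43.31×10^-6 s)
= 1.16562 × (-5182.35 m) = -6.041 km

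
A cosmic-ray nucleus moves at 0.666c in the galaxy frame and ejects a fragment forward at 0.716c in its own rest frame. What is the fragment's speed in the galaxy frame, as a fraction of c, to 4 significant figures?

u ≈ 0.9358c

Compose boost 2: (0.716 + 0.666)/(1 + 0.716×0.666) = 1.382/1.47686 = 0.9358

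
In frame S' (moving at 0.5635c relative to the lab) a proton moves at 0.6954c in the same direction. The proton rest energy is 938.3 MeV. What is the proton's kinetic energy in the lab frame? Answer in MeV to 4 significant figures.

u_lab = (0.6954 + 0.5635)/(1 + 0.6954×0.5635) = 0.9044745
γ = 1/√(1 − 0.9044745²) = 2.34451
K = (γ − 1)m₀c² = (2.34451 − 1) × 938.3 = 1.34451 × 938.3 = 1262 MeV

K ≈ 1262 MeV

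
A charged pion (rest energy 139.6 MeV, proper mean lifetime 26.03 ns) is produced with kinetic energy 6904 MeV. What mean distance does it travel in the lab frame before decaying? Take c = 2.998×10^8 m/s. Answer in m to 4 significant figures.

γ = 1 + K/(m₀c²) = 1 + 6904/139.6 = 50.4556
β = √(1 − 1/γ²) = 0.999804
Dilated lifetime: γτ₀ = 50.4556 × 26.03 ns = 1313.36 ns
d = βc·γτ₀ = 0.999804 × (2.998×10^8 m/s) × 1.31336×10^-6 s = 393.7 m

d ≈ 393.7 m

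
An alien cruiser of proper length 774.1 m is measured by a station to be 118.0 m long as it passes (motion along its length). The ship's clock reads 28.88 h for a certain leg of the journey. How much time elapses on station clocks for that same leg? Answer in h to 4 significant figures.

Δt ≈ 189.5 h

Length contraction ⇒ γ = L₀/L = 774.1/118.0 = 6.56017
Time dilation: Δt = γτ₀ = 6.56017 × 28.88 h = 189.5 h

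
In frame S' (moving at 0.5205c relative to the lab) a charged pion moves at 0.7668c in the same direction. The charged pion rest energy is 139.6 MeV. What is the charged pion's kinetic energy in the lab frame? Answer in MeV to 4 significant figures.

K ≈ 216.8 MeV

u_lab = (0.7668 + 0.5205)/(1 + 0.7668×0.5205) = 0.9200787
γ = 1/√(1 − 0.9200787²) = 2.55276
K = (γ − 1)m₀c² = (2.55276 − 1) × 139.6 = 1.55276 × 139.6 = 216.8 MeV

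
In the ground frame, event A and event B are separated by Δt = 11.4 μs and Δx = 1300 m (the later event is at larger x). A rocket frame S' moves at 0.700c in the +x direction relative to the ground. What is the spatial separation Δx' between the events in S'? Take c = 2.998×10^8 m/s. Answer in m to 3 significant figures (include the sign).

γ = 1/√(1 − 0.700²) = 1.4003
Δx' = γ(Δx − vΔt) = 1.4003 × (1300 m − 0.700×(2.998×10^8 m/s)×11.4×10^-6 s)
= 1.4003 × (-1092.4 m) = -1530 m

Δx' ≈ -1530 m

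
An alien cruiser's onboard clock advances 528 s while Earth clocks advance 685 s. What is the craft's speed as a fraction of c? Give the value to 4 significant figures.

γ = Δt/τ₀ = 685/528 = 1.29735
β = √(1 − 1/γ²) = √(1 − 1/1.29735²) = 0.6371

β ≈ 0.6371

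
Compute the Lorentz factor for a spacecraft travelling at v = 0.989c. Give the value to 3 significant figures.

γ ≈ 6.76

γ = 1/√(1 − β²) = 1/√(1 − 0.989²) = 1/√(0.021879) = 6.76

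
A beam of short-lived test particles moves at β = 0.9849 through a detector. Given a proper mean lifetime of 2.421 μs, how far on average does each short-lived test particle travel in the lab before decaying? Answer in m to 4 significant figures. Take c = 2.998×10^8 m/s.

d ≈ 4129 m

γ = 1/√(1 − 0.9849²) = 5.77620
Dilated lifetime: Δt = γτ₀ = 5.77620 × 2.421 μs = 13.9842 μs
d = vΔt = 0.9849c × 13.9842 μs = 2.95273×10^8 m/s × 1.39842×10^-5 s = 4129 m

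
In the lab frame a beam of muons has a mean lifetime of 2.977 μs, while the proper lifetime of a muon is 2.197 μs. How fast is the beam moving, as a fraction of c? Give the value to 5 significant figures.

β ≈ 0.67481

γ = Δt/τ₀ = 2.977/2.197 = 1.355030
β = √(1 − 1/γ²) = √(1 − 1/1.355030²) = 0.67481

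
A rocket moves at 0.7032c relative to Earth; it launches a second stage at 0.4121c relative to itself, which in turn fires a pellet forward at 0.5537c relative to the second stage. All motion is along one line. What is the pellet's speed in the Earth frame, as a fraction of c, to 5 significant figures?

Compose boost 2: (0.4121 + 0.7032)/(1 + 0.4121×0.7032) = 1.1153/1.289789 = 0.8647153
Compose boost 3: (0.5537 + 0.8647153)/(1 + 0.5537×0.8647153) = 1.418415/1.478793 = 0.95917

u ≈ 0.95917c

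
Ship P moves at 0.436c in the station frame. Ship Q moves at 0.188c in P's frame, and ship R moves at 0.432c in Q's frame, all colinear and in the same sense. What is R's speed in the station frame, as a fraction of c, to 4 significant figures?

u ≈ 0.8075c

Compose boost 2: (0.188 + 0.436)/(1 + 0.188×0.436) = 0.6240/1.08197 = 0.576727
Compose boost 3: (0.432 + 0.576727)/(1 + 0.432×0.576727) = 1.00873/1.24915 = 0.8075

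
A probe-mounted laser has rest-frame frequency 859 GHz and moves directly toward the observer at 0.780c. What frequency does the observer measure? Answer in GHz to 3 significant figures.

f_obs ≈ 2440 GHz

Relativistic Doppler: f_obs = f_src √((1+β)/(1−β))
= 859 × √(1.7800/0.22000) = 859 × 2.8445 = 2440 GHz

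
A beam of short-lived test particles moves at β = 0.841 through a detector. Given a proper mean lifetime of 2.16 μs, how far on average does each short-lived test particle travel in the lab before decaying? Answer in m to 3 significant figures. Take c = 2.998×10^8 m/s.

d ≈ 1010 m

γ = 1/√(1 − 0.841²) = 1.8483
Dilated lifetime: Δt = γτ₀ = 1.8483 × 2.16 μs = 3.9923 μs
d = vΔt = 0.841c × 3.9923 μs = 2.5213×10^8 m/s × 3.9923×10^-6 s = 1010 m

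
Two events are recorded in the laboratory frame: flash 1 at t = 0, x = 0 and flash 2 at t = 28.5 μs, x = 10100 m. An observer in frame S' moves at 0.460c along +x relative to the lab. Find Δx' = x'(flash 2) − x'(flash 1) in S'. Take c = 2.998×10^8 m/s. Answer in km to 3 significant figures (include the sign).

γ = 1/√(1 − 0.460²) = 1.1262
Δx' = γ(Δx − vΔt) = 1.1262 × (10100 m − 0.460×(2.998×10^8 m/s)×28.5×10^-6 s)
= 1.1262 × (6169.6 m) = 6.95 km

Δx' ≈ 6.95 km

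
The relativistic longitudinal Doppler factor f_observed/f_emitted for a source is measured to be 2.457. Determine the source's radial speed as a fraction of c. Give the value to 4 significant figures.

β ≈ 0.7158

f_obs/f_src = √((1+β)/(1−β)) = 2.457  ⇒  (1+β)/(1−β) = 6.03685
β = |1 − D²|/(1 + D²) = |1 − 6.03685|/(1 + 6.03685) = 0.7158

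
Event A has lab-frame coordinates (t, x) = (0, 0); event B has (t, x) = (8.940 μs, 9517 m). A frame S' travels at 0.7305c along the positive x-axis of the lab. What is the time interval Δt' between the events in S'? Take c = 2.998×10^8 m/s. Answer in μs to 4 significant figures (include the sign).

γ = 1/√(1 − 0.7305²) = 1.46432
Δt' = γ(Δt − vΔx/c²) = 1.46432 × (8.940 μs − 0.7305×9517 m / (2.998×10^8 m/s))
= 1.46432 × (-14.2494 μs) = -20.87 μs

Δt' ≈ -20.87 μs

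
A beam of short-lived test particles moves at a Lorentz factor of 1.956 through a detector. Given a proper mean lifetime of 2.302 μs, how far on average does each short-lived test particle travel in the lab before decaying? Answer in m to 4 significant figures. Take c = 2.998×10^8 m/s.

d ≈ 1160 m

β = √(1 − 1/γ²) = √(1 − 1/1.956²) = 0.859434
Dilated lifetime: Δt = γτ₀ = 1.956 × 2.302 μs = 4.50271 μs
d = vΔt = 0.859434c × 4.50271 μs = 2.57658×10^8 m/s × 4.50271×10^-6 s = 1160 m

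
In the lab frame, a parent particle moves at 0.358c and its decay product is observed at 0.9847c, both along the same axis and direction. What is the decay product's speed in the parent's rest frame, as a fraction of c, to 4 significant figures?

u' ≈ 0.9679c

Inverse velocity addition: u' = (u − v)/(1 − uv/c²)
= (0.9847 − 0.358)/(1 − 0.9847×0.358) = 0.6267/0.647477 = 0.9679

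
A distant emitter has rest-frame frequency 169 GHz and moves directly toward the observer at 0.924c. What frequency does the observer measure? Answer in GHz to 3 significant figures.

f_obs ≈ 850 GHz

Relativistic Doppler: f_obs = f_src √((1+β)/(1−β))
= 169 × √(1.9240/0.076000) = 169 × 5.0315 = 850 GHz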